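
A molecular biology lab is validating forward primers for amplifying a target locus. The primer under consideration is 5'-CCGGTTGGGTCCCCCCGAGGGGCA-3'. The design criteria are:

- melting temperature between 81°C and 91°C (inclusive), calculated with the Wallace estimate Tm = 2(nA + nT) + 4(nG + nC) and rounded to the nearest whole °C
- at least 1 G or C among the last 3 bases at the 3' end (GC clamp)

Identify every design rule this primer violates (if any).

Base counts: A=2, T=3, G=10, C=9 (length 24).
Tm: Tm = 2·5 + 4·19 = 86°C ✓
GC clamp: 3' end GCA has 2 G/C ✓

Meets all criteria.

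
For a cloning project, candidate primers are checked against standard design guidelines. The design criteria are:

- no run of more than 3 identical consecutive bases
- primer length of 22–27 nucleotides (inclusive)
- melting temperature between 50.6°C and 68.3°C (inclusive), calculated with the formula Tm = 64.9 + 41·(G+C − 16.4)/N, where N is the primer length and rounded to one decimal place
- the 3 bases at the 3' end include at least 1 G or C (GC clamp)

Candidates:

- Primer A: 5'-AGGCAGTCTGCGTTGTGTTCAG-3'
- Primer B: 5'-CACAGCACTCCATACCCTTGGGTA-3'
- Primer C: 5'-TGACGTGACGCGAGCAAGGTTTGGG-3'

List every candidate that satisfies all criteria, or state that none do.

Primer A (22 nt, A=3 T=7 G=8 C=4): longest run = 2 ✓; length 22 ✓; Tm = 64.9 + 41·(12 − 16.4)/22 = 56.7°C ✓; 3' end CAG has 2 G/C ✓ — passes.
Primer B (24 nt, A=6 T=5 G=4 C=9): longest run = 3 ✓; length 24 ✓; Tm = 64.9 + 41·(13 − 16.4)/24 = 59.1°C ✓; 3' end GTA has 1 G/C ✓ — passes.
Primer C (25 nt, A=5 T=5 G=11 C=4): longest run = 3 ✓; length 25 ✓; Tm = 64.9 + 41·(15 − 16.4)/25 = 62.6°C ✓; 3' end GGG has 3 G/C ✓ — passes.

Primer A, Primer B and Primer C.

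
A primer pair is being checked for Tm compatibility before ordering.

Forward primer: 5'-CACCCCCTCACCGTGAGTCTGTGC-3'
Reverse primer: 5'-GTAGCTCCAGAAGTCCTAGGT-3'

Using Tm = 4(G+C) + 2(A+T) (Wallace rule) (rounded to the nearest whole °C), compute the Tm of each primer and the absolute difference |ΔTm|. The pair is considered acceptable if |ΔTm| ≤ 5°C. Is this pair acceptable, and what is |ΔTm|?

|ΔTm| = 16°C; the pair is not acceptable.

Forward: A=3 T=5 G=5 C=11 → Tm = 2·8 + 4·16 = 80°C.
Reverse: A=5 T=5 G=6 C=5 → Tm = 2·10 + 4·11 = 64°C.
|ΔTm| = |80 − 64| = 16°C, > 5°C.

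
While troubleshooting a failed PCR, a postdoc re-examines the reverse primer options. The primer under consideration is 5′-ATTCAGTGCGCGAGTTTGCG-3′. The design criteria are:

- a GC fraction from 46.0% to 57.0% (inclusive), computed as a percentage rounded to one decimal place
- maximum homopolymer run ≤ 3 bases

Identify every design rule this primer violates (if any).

Meets all criteria.

Base counts: A=3, T=6, G=7, C=4 (length 20).
GC content: GC 11/20 = 55.0% ✓
homopolymer run: longest run = 3 ✓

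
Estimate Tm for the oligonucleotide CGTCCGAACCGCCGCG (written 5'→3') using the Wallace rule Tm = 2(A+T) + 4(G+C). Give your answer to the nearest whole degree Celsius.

58°C

Base counts: A=2, T=1, G=5, C=8 (length 16).
Tm = 2·(2+1) + 4·(5+8) = 2·3 + 4·13 = 6 + 52 = 58°C.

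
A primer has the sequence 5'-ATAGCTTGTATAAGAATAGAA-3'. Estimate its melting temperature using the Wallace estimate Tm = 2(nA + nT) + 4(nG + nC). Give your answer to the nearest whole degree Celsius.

Base counts: A=10, T=6, G=4, C=1 (length 21).
Tm = 2·(10+6) + 4·(4+1) = 2·16 + 4·5 = 32 + 20 = 52°C.

52°C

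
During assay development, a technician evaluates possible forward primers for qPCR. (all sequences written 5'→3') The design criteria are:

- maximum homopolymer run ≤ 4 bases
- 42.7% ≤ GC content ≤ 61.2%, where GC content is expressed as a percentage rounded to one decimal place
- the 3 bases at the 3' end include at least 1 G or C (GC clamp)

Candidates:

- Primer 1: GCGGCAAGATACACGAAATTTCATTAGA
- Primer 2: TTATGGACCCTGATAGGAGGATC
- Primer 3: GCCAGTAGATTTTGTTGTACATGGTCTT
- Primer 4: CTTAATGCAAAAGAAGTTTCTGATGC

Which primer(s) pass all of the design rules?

Primer 2 only.

Primer 1 (28 nt, A=11 T=6 G=6 C=5): longest run = 3 ✓; GC 11/28 = 39.3%, outside 42.7–61.2% ✗; 3' end AGA has 1 G/C ✓ — fails.
Primer 2 (23 nt, A=6 T=6 G=7 C=4): longest run = 3 ✓; GC 11/23 = 47.8% ✓; 3' end ATC has 1 G/C ✓ — passes.
Primer 3 (28 nt, A=5 T=12 G=7 C=4): longest run = 4 ✓; GC 11/28 = 39.3%, outside 42.7–61.2% ✗; 3' end CTT has 1 G/C ✓ — fails.
Primer 4 (26 nt, A=9 T=8 G=5 C=4): longest run = 4 ✓; GC 9/26 = 34.6%, outside 42.7–61.2% ✗; 3' end TGC has 2 G/C ✓ — fails.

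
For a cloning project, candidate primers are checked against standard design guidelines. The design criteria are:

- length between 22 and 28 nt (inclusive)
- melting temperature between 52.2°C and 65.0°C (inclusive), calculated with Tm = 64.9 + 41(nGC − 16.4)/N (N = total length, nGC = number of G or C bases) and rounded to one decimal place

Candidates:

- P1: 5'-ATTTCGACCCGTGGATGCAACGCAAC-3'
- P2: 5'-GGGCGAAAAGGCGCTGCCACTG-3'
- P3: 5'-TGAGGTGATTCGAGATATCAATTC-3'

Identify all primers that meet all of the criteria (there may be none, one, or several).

P1, P2 and P3.

P1 (26 nt, A=7 T=5 G=6 C=8): length 26 ✓; Tm = 64.9 + 41·(14 − 16.4)/26 = 61.1°C ✓ — passes.
P2 (22 nt, A=5 T=2 G=9 C=6): length 22 ✓; Tm = 64.9 + 41·(15 − 16.4)/22 = 62.3°C ✓ — passes.
P3 (24 nt, A=7 T=8 G=6 C=3): length 24 ✓; Tm = 64.9 + 41·(9 − 16.4)/24 = 52.3°C ✓ — passes.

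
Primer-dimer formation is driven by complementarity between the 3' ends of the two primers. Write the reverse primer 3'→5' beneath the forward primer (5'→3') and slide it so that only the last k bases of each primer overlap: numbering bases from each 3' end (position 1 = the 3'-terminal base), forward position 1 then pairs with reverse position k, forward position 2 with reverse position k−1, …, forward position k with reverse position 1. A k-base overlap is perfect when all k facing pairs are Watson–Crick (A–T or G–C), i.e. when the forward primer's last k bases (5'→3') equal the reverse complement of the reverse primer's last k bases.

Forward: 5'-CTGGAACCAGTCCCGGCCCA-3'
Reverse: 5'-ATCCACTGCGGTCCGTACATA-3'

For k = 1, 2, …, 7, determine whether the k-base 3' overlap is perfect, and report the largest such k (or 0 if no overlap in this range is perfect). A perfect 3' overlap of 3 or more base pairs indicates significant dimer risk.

Last 7 bases (5'→3') — forward …CGGCCCA, reverse …GTACATA.
Reverse complement of the reverse primer's last 7 bases: TATGTAC; its first k bases are the reverse complement of the reverse primer's last k bases, so a perfect k-base overlap needs the forward primer's last k bases to equal them.
Comparing (forward last k vs required): k=1: A vs T ✗; k=2: CA vs TA ✗; k=3: CCA vs TAT ✗; k=4: CCCA vs TATG ✗; k=5: GCCCA vs TATGT ✗; k=6: GGCCCA vs TATGTA ✗; k=7: CGGCCCA vs TATGTAC ✗.
No overlap length from 1 to 7 is perfect, so the longest perfect 3' overlap is 0.

Longest perfect overlap: 0 complementary base pairs; below the dimer-risk threshold (threshold 3).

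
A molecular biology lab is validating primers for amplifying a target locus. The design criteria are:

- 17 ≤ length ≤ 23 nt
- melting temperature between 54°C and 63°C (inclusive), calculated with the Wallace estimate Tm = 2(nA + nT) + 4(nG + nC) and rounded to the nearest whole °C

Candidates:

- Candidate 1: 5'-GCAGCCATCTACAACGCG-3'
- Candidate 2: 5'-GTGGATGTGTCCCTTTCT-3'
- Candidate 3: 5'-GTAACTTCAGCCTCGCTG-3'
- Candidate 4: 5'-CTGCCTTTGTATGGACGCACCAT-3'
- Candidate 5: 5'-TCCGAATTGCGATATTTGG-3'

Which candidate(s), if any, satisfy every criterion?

Candidate 1 (18 nt, A=5 T=2 G=4 C=7): length 18 ✓; Tm = 2·7 + 4·11 = 58°C ✓ — passes.
Candidate 2 (18 nt, A=1 T=8 G=5 C=4): length 18 ✓; Tm = 2·9 + 4·9 = 54°C ✓ — passes.
Candidate 3 (18 nt, A=3 T=5 G=4 C=6): length 18 ✓; Tm = 2·8 + 4·10 = 56°C ✓ — passes.
Candidate 4 (23 nt, A=4 T=7 G=5 C=7): length 23 ✓; Tm = 2·11 + 4·12 = 70°C, outside 54–63°C ✗ — fails.
Candidate 5 (19 nt, A=4 T=7 G=5 C=3): length 19 ✓; Tm = 2·11 + 4·8 = 54°C ✓ — passes.

Candidate 1, Candidate 2, Candidate 3 and Candidate 5.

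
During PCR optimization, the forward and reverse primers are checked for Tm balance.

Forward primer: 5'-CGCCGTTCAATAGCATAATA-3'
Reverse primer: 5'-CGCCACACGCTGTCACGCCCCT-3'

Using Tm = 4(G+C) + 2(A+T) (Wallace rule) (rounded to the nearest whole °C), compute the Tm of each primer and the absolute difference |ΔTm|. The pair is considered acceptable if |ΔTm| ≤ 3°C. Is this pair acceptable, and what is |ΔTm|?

|ΔTm| = 20°C; the pair is not acceptable.

Forward: A=7 T=5 G=3 C=5 → Tm = 2·12 + 4·8 = 56°C.
Reverse: A=3 T=3 G=4 C=12 → Tm = 2·6 + 4·16 = 76°C.
|ΔTm| = |56 − 76| = 20°C, > 3°C.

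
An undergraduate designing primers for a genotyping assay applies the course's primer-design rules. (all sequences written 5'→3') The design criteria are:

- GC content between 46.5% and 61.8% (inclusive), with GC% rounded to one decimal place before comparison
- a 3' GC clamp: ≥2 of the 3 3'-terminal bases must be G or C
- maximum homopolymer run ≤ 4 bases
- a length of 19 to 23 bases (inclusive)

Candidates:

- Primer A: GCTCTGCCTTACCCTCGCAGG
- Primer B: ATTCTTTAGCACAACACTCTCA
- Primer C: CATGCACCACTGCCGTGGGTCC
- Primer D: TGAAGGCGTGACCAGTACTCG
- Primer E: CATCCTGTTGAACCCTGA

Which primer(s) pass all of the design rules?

Primer A (21 nt, A=2 T=5 G=5 C=9): GC 14/21 = 66.7%, outside 46.5–61.8% ✗; 3' end AGG has 2 G/C ✓; longest run = 3 ✓; length 21 ✓ — fails.
Primer B (22 nt, A=7 T=7 G=1 C=7): GC 8/22 = 36.4%, outside 46.5–61.8% ✗; 3' end TCA has 1 G/C, need ≥2 ✗; longest run = 3 ✓; length 22 ✓ — fails.
Primer C (22 nt, A=3 T=4 G=6 C=9): GC 15/22 = 68.2%, outside 46.5–61.8% ✗; 3' end TCC has 2 G/C ✓; longest run = 3 ✓; length 22 ✓ — fails.
Primer D (21 nt, A=5 T=4 G=7 C=5): GC 12/21 = 57.1% ✓; 3' end TCG has 2 G/C ✓; longest run = 2 ✓; length 21 ✓ — passes.
Primer E (18 nt, A=4 T=5 G=3 C=6): GC 9/18 = 50.0% ✓; 3' end TGA has 1 G/C, need ≥2 ✗; longest run = 3 ✓; length 18, outside 19–23 ✗ — fails.

Primer D only.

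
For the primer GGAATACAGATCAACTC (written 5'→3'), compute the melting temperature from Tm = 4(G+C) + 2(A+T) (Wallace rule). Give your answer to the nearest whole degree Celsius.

Base counts: A=7, T=3, G=3, C=4 (length 17).
Tm = 2·(7+3) + 4·(3+4) = 2·10 + 4·7 = 20 + 28 = 48°C.

48°C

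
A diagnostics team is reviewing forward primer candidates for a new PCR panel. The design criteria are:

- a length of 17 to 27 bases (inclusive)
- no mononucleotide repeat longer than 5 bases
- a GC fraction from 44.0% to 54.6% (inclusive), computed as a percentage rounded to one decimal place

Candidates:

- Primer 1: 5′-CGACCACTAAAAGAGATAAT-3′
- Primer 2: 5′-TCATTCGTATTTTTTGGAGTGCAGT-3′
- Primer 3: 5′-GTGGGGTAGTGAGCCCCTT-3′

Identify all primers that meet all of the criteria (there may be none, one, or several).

Primer 1 (20 nt, A=10 T=3 G=3 C=4): length 20 ✓; longest run = 4 ✓; GC 7/20 = 35.0%, outside 44.0–54.6% ✗ — fails.
Primer 2 (25 nt, A=4 T=12 G=6 C=3): length 25 ✓; longest run = 6, exceeds 5 ✗; GC 9/25 = 36.0%, outside 44.0–54.6% ✗ — fails.
Primer 3 (19 nt, A=2 T=5 G=8 C=4): length 19 ✓; longest run = 4 ✓; GC 12/19 = 63.2%, outside 44.0–54.6% ✗ — fails.

None of the candidates satisfy all criteria.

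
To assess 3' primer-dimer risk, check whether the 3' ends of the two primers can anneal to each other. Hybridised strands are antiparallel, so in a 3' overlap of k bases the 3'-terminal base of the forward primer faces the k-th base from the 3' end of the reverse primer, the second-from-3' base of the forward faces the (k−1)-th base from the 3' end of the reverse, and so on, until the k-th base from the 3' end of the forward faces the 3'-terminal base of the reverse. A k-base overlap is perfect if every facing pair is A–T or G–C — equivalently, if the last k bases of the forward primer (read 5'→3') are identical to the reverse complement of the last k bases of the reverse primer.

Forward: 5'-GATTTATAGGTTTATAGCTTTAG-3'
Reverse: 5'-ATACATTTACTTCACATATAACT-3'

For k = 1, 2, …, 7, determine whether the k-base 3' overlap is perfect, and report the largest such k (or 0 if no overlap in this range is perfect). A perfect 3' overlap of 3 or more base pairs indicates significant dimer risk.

Last 7 bases (5'→3') — forward …GCTTTAG, reverse …TATAACT.
Reverse complement of the reverse primer's last 7 bases: AGTTATA; its first k bases are the reverse complement of the reverse primer's last k bases, so a perfect k-base overlap needs the forward primer's last k bases to equal them.
Comparing (forward last k vs required): k=1: G vs A ✗; k=2: AG vs AG ✓; k=3: TAG vs AGT ✗; k=4: TTAG vs AGTT ✗; k=5: TTTAG vs AGTTA ✗; k=6: CTTTAG vs AGTTAT ✗; k=7: GCTTTAG vs AGTTATA ✗.
Only k = 2 is perfect, so the longest perfect 3' overlap is 2.

Longest perfect overlap: 2 complementary base pairs; below the dimer-risk threshold (threshold 3).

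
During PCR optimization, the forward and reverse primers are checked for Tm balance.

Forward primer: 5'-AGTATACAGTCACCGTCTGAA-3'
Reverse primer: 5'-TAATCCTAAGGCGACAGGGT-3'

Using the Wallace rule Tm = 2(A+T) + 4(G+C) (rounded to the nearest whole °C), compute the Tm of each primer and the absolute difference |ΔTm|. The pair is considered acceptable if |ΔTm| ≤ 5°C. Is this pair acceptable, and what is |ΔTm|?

|ΔTm| = 0°C; the pair is acceptable.

Forward: A=7 T=5 G=4 C=5 → Tm = 2·12 + 4·9 = 60°C.
Reverse: A=6 T=4 G=6 C=4 → Tm = 2·10 + 4·10 = 60°C.
|ΔTm| = |60 − 60| = 0°C, ≤ 5°C.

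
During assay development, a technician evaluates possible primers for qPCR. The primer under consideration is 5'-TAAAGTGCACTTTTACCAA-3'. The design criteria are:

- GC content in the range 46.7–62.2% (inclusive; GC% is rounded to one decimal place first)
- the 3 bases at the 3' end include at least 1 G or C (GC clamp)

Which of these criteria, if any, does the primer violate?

Base counts: A=7, T=6, G=2, C=4 (length 19).
GC content: GC 6/19 = 31.6%, outside 46.7–62.2% ✗
GC clamp: 3' end CAA has 1 G/C ✓

Fails: GC content.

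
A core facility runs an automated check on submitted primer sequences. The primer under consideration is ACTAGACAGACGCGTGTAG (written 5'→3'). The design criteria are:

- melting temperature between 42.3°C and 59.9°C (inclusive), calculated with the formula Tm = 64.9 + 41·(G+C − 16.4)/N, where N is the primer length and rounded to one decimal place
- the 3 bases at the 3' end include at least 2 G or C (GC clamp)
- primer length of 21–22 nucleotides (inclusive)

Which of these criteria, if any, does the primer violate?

Fails: GC clamp, length.

Base counts: A=6, T=3, G=6, C=4 (length 19).
Tm: Tm = 64.9 + 41·(10 − 16.4)/19 = 51.1°C ✓
GC clamp: 3' end TAG has 1 G/C, need ≥2 ✗
length: length 19, outside 21–22 ✗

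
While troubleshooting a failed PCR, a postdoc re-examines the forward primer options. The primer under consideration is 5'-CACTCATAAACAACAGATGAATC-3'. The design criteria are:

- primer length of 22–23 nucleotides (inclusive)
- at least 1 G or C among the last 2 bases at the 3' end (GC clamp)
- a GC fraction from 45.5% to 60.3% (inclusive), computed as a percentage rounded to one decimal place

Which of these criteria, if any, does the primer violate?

Fails: GC content.

Base counts: A=11, T=4, G=2, C=6 (length 23).
length: length 23 ✓
GC clamp: 3' end TC has 1 G/C ✓
GC content: GC 8/23 = 34.8%, outside 45.5–60.3% ✗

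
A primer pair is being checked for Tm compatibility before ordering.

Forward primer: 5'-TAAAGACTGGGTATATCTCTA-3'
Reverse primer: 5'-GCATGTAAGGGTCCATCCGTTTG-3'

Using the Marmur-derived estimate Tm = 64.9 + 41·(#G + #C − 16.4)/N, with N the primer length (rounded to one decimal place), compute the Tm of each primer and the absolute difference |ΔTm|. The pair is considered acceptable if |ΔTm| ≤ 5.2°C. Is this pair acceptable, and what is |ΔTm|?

|ΔTm| = 10.6°C; the pair is not acceptable.

Forward: G+C = 7, N = 21 → Tm = 64.9 + 41·(7 − 16.4)/21 = 46.5°C.
Reverse: G+C = 12, N = 23 → Tm = 64.9 + 41·(12 − 16.4)/23 = 57.1°C.
|ΔTm| = |46.5 − 57.1| = 10.6°C, > 5.2°C.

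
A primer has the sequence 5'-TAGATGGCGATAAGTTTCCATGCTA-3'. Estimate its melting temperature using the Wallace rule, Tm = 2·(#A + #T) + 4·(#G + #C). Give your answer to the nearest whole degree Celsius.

Base counts: A=7, T=8, G=6, C=4 (length 25).
Tm = 2·(7+8) + 4·(6+4) = 2·15 + 4·10 = 30 + 40 = 70°C.

70°C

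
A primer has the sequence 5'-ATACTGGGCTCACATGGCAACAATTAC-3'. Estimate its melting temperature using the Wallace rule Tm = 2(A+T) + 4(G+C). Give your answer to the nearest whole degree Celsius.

78°C

Base counts: A=9, T=6, G=5, C=7 (length 27).
Tm = 2·(9+6) + 4·(5+7) = 2·15 + 4·12 = 30 + 48 = 78°C.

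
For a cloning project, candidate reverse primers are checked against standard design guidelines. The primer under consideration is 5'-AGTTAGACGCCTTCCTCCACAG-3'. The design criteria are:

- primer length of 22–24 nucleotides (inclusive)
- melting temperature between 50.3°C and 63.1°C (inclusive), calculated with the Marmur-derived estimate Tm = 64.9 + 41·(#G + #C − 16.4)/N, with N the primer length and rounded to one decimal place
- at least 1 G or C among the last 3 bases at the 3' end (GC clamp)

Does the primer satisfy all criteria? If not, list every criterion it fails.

Base counts: A=5, T=5, G=4, C=8 (length 22).
length: length 22 ✓
Tm: Tm = 64.9 + 41·(12 − 16.4)/22 = 56.7°C ✓
GC clamp: 3' end CAG has 2 G/C ✓

Meets all criteria.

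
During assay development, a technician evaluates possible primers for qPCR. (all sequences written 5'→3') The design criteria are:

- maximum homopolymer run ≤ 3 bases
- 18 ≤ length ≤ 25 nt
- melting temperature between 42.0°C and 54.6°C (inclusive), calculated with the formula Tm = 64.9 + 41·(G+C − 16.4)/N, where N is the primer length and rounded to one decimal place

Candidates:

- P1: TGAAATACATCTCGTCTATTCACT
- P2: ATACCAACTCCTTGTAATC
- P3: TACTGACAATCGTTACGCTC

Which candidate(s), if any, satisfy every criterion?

P1, P2 and P3.

P1 (24 nt, A=7 T=9 G=2 C=6): longest run = 3 ✓; length 24 ✓; Tm = 64.9 + 41·(8 − 16.4)/24 = 50.6°C ✓ — passes.
P2 (19 nt, A=6 T=6 G=1 C=6): longest run = 2 ✓; length 19 ✓; Tm = 64.9 + 41·(7 − 16.4)/19 = 44.6°C ✓ — passes.
P3 (20 nt, A=5 T=6 G=3 C=6): longest run = 2 ✓; length 20 ✓; Tm = 64.9 + 41·(9 − 16.4)/20 = 49.7°C ✓ — passes.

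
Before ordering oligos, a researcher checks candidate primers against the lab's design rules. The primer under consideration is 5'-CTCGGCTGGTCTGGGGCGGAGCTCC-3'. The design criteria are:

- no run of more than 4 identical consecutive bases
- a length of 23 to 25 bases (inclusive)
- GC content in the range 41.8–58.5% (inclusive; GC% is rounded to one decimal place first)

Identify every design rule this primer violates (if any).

Base counts: A=1, T=5, G=11, C=8 (length 25).
homopolymer run: longest run = 4 ✓
length: length 25 ✓
GC content: GC 19/25 = 76.0%, outside 41.8–58.5% ✗

Fails: GC content.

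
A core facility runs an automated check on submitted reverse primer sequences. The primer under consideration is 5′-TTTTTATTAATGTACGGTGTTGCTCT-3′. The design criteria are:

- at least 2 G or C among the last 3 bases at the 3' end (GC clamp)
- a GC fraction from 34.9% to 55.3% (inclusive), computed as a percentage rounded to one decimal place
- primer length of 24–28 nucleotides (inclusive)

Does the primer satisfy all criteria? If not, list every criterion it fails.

Base counts: A=4, T=14, G=5, C=3 (length 26).
GC clamp: 3' end TCT has 1 G/C, need ≥2 ✗
GC content: GC 8/26 = 30.8%, outside 34.9–55.3% ✗
length: length 26 ✓

Fails: GC clamp, GC content.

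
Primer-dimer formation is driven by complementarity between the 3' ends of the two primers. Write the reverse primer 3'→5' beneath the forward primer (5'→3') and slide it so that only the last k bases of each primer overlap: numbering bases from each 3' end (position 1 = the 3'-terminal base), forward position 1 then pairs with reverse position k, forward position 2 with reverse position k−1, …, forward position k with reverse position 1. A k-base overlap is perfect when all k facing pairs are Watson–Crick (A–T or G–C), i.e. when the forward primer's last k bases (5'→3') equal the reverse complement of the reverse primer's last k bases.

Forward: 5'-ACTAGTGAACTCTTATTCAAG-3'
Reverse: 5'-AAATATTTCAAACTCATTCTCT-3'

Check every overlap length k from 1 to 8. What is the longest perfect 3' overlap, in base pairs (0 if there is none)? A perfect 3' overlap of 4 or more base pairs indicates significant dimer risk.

Last 8 bases (5'→3') — forward …TATTCAAG, reverse …CATTCTCT.
Reverse complement of the reverse primer's last 8 bases: AGAGAATG; its first k bases are the reverse complement of the reverse primer's last k bases, so a perfect k-base overlap needs the forward primer's last k bases to equal them.
Comparing (forward last k vs required): k=1: G vs A ✗; k=2: AG vs AG ✓; k=3: AAG vs AGA ✗; k=4: CAAG vs AGAG ✗; k=5: TCAAG vs AGAGA ✗; k=6: TTCAAG vs AGAGAA ✗; k=7: ATTCAAG vs AGAGAAT ✗; k=8: TATTCAAG vs AGAGAATG ✗.
Only k = 2 is perfect, so the longest perfect 3' overlap is 2.

Longest perfect overlap: 2 complementary base pairs; below the dimer-risk threshold (threshold 4).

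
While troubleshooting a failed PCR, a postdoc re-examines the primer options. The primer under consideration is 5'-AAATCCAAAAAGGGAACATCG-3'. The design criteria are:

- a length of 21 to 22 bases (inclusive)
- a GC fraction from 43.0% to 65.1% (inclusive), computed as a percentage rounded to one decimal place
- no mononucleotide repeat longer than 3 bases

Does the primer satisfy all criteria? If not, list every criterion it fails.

Fails: GC content, homopolymer run.

Base counts: A=11, T=2, G=4, C=4 (length 21).
length: length 21 ✓
GC content: GC 8/21 = 38.1%, outside 43.0–65.1% ✗
homopolymer run: longest run = 5, exceeds 3 ✗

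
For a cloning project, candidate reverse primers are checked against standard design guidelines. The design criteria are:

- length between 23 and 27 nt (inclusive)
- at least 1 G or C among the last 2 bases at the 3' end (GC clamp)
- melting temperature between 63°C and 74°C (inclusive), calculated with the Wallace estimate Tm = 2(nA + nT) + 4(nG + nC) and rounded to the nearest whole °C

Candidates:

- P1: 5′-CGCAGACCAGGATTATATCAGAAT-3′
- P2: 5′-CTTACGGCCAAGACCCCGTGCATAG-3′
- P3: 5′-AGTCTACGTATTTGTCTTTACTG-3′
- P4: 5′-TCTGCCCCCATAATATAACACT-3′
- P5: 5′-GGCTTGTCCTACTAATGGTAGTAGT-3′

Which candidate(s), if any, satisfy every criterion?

P1 (24 nt, A=9 T=5 G=5 C=5): length 24 ✓; 3' end AT has 0 G/C, need ≥1 ✗; Tm = 2·14 + 4·10 = 68°C ✓ — fails.
P2 (25 nt, A=6 T=4 G=6 C=9): length 25 ✓; 3' end AG has 1 G/C ✓; Tm = 2·10 + 4·15 = 80°C, outside 63–74°C ✗ — fails.
P3 (23 nt, A=4 T=11 G=4 C=4): length 23 ✓; 3' end TG has 1 G/C ✓; Tm = 2·15 + 4·8 = 62°C, outside 63–74°C ✗ — fails.
P4 (22 nt, A=7 T=6 G=1 C=8): length 22, outside 23–27 ✗; 3' end CT has 1 G/C ✓; Tm = 2·13 + 4·9 = 62°C, outside 63–74°C ✗ — fails.
P5 (25 nt, A=5 T=9 G=7 C=4): length 25 ✓; 3' end GT has 1 G/C ✓; Tm = 2·14 + 4·11 = 72°C ✓ — passes.

P5 only.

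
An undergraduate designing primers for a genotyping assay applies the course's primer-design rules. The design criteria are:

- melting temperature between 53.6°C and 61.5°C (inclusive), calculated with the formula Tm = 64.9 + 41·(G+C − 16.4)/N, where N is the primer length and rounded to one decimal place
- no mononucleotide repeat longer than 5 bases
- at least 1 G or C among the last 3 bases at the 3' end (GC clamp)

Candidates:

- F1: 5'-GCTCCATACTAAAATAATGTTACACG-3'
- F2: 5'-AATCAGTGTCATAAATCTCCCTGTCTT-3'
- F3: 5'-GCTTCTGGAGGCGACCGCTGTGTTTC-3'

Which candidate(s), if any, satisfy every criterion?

F2 only.

F1 (26 nt, A=10 T=7 G=3 C=6): Tm = 64.9 + 41·(9 − 16.4)/26 = 53.2°C, outside 53.6–61.5°C ✗; longest run = 4 ✓; 3' end ACG has 2 G/C ✓ — fails.
F2 (27 nt, A=7 T=10 G=3 C=7): Tm = 64.9 + 41·(10 − 16.4)/27 = 55.2°C ✓; longest run = 3 ✓; 3' end CTT has 1 G/C ✓ — passes.
F3 (26 nt, A=2 T=8 G=9 C=7): Tm = 64.9 + 41·(16 − 16.4)/26 = 64.3°C, outside 53.6–61.5°C ✗; longest run = 3 ✓; 3' end TTC has 1 G/C ✓ — fails.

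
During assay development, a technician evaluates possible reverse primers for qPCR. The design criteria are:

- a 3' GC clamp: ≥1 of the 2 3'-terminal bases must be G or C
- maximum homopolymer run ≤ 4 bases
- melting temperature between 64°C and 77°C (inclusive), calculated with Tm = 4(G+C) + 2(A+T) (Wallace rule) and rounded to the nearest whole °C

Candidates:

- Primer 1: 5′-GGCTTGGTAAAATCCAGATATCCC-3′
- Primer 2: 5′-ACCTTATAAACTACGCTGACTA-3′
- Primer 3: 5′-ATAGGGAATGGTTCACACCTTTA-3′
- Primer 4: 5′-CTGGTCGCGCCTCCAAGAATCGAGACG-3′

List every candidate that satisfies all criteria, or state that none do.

Primer 1 only.

Primer 1 (24 nt, A=7 T=6 G=5 C=6): 3' end CC has 2 G/C ✓; longest run = 4 ✓; Tm = 2·13 + 4·11 = 70°C ✓ — passes.
Primer 2 (22 nt, A=8 T=6 G=2 C=6): 3' end TA has 0 G/C, need ≥1 ✗; longest run = 3 ✓; Tm = 2·14 + 4·8 = 60°C, outside 64–77°C ✗ — fails.
Primer 3 (23 nt, A=7 T=7 G=5 C=4): 3' end TA has 0 G/C, need ≥1 ✗; longest run = 3 ✓; Tm = 2·14 + 4·9 = 64°C ✓ — fails.
Primer 4 (27 nt, A=6 T=4 G=8 C=9): 3' end CG has 2 G/C ✓; longest run = 2 ✓; Tm = 2·10 + 4·17 = 88°C, outside 64–77°C ✗ — fails.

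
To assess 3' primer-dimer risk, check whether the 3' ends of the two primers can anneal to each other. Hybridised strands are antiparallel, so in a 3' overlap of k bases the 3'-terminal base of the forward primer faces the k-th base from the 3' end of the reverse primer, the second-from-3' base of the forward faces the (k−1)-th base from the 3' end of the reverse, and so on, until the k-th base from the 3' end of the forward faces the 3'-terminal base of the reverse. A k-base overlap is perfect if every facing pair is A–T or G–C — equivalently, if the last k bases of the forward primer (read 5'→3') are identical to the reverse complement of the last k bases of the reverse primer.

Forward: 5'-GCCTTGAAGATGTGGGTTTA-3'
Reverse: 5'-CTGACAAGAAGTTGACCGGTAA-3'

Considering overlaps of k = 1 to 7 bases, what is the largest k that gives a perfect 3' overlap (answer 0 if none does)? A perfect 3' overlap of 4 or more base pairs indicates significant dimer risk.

Longest perfect overlap: 3 complementary base pairs; below the dimer-risk threshold (threshold 4).

Last 7 bases (5'→3') — forward …GGGTTTA, reverse …CCGGTAA.
Reverse complement of the reverse primer's last 7 bases: TTACCGG; its first k bases are the reverse complement of the reverse primer's last k bases, so a perfect k-base overlap needs the forward primer's last k bases to equal them.
Comparing (forward last k vs required): k=1: A vs T ✗; k=2: TA vs TT ✗; k=3: TTA vs TTA ✓; k=4: TTTA vs TTAC ✗; k=5: GTTTA vs TTACC ✗; k=6: GGTTTA vs TTACCG ✗; k=7: GGGTTTA vs TTACCGG ✗.
Only k = 3 is perfect, so the longest perfect 3' overlap is 3.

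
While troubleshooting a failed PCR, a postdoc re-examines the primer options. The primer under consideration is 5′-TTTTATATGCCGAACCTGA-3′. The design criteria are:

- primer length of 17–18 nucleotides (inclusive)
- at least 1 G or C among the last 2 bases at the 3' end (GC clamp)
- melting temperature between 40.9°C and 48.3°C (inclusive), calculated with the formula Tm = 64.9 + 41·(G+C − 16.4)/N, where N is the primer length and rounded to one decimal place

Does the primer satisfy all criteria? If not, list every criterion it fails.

Fails: length.

Base counts: A=5, T=7, G=3, C=4 (length 19).
length: length 19, outside 17–18 ✗
GC clamp: 3' end GA has 1 G/C ✓
Tm: Tm = 64.9 + 41·(7 − 16.4)/19 = 44.6°C ✓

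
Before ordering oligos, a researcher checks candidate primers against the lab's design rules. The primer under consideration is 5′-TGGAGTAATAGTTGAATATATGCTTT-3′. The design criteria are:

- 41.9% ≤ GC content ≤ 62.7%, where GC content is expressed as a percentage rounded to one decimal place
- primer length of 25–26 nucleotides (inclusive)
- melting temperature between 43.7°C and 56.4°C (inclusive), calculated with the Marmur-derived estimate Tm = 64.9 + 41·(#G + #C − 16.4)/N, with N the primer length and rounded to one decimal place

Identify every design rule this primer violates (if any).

Fails: GC content.

Base counts: A=8, T=11, G=6, C=1 (length 26).
GC content: GC 7/26 = 26.9%, outside 41.9–62.7% ✗
length: length 26 ✓
Tm: Tm = 64.9 + 41·(7 − 16.4)/26 = 50.1°C ✓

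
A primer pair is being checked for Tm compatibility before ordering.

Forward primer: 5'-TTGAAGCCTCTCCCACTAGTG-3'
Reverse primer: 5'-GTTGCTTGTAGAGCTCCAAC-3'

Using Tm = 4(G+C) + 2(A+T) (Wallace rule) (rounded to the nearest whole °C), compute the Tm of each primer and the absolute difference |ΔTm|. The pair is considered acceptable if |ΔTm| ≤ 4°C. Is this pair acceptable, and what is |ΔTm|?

|ΔTm| = 4°C; the pair is acceptable.

Forward: A=4 T=6 G=4 C=7 → Tm = 2·10 + 4·11 = 64°C.
Reverse: A=4 T=6 G=5 C=5 → Tm = 2·10 + 4·10 = 60°C.
|ΔTm| = |64 − 60| = 4°C, ≤ 4°C.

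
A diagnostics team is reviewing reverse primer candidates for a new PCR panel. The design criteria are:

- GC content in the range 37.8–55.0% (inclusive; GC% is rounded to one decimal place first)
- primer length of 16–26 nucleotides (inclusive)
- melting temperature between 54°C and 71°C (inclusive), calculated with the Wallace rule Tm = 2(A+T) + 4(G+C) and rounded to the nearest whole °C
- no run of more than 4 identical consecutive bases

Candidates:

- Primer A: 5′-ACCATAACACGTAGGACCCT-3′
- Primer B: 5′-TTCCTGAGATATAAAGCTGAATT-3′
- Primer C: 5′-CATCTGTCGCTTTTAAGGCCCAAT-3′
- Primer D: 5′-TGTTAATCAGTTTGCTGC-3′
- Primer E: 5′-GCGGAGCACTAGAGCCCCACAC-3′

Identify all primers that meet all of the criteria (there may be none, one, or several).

Primer A and Primer C.

Primer A (20 nt, A=7 T=3 G=3 C=7): GC 10/20 = 50.0% ✓; length 20 ✓; Tm = 2·10 + 4·10 = 60°C ✓; longest run = 3 ✓ — passes.
Primer B (23 nt, A=8 T=8 G=4 C=3): GC 7/23 = 30.4%, outside 37.8–55.0% ✗; length 23 ✓; Tm = 2·16 + 4·7 = 60°C ✓; longest run = 3 ✓ — fails.
Primer C (24 nt, A=5 T=8 G=4 C=7): GC 11/24 = 45.8% ✓; length 24 ✓; Tm = 2·13 + 4·11 = 70°C ✓; longest run = 4 ✓ — passes.
Primer D (18 nt, A=3 T=8 G=4 C=3): GC 7/18 = 38.9% ✓; length 18 ✓; Tm = 2·11 + 4·7 = 50°C, outside 54–71°C ✗; longest run = 3 ✓ — fails.
Primer E (22 nt, A=6 T=1 G=6 C=9): GC 15/22 = 68.2%, outside 37.8–55.0% ✗; length 22 ✓; Tm = 2·7 + 4·15 = 74°C, outside 54–71°C ✗; longest run = 4 ✓ — fails.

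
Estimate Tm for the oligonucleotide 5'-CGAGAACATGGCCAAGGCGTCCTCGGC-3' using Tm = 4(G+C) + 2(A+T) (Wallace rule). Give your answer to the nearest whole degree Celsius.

Base counts: A=6, T=3, G=9, C=9 (length 27).
Tm = 2·(6+3) + 4·(9+9) = 2·9 + 4·18 = 18 + 72 = 90°C.

90°C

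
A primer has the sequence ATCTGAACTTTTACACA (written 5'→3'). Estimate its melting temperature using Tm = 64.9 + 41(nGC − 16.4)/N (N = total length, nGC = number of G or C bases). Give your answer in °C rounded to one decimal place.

Base counts: A=6, T=6, G=1, C=4; G+C = 5, N = 17.
Tm = 64.9 + 41·(5 − 16.4)/17 = 64.9 + -467.40/17 = 37.4°C.

37.4°C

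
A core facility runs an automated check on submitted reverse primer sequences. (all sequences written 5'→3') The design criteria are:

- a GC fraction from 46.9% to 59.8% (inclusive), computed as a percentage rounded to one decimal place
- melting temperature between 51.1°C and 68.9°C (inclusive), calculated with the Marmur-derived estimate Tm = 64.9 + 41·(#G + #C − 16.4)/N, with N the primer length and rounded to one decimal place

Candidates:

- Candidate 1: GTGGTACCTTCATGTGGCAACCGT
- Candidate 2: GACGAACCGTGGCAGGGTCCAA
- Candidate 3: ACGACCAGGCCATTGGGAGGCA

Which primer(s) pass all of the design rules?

Candidate 1 (24 nt, A=4 T=7 G=7 C=6): GC 13/24 = 54.2% ✓; Tm = 64.9 + 41·(13 − 16.4)/24 = 59.1°C ✓ — passes.
Candidate 2 (22 nt, A=6 T=2 G=8 C=6): GC 14/22 = 63.6%, outside 46.9–59.8% ✗; Tm = 64.9 + 41·(14 − 16.4)/22 = 60.4°C ✓ — fails.
Candidate 3 (22 nt, A=6 T=2 G=8 C=6): GC 14/22 = 63.6%, outside 46.9–59.8% ✗; Tm = 64.9 + 41·(14 − 16.4)/22 = 60.4°C ✓ — fails.

Candidate 1 only.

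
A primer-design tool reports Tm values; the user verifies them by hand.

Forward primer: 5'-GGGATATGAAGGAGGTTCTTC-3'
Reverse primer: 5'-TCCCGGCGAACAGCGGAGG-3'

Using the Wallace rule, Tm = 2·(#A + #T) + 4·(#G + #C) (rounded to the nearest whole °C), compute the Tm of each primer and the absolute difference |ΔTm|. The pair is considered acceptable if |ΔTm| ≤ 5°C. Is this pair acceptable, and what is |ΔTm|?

Forward: A=5 T=6 G=8 C=2 → Tm = 2·11 + 4·10 = 62°C.
Reverse: A=4 T=1 G=8 C=6 → Tm = 2·5 + 4·14 = 66°C.
|ΔTm| = |62 − 66| = 4°C, ≤ 5°C.

|ΔTm| = 4°C; the pair is acceptable.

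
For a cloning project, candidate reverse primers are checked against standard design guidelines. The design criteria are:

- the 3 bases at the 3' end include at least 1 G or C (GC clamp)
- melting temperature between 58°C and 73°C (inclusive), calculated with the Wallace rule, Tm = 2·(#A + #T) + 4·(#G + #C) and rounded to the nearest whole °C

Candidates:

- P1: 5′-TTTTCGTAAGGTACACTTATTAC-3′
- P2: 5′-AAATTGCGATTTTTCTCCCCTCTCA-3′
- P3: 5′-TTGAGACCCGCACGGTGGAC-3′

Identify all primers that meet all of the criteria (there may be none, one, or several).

P1 (23 nt, A=6 T=10 G=3 C=4): 3' end TAC has 1 G/C ✓; Tm = 2·16 + 4·7 = 60°C ✓ — passes.
P2 (25 nt, A=5 T=10 G=2 C=8): 3' end TCA has 1 G/C ✓; Tm = 2·15 + 4·10 = 70°C ✓ — passes.
P3 (20 nt, A=4 T=3 G=7 C=6): 3' end GAC has 2 G/C ✓; Tm = 2·7 + 4·13 = 66°C ✓ — passes.

P1, P2 and P3.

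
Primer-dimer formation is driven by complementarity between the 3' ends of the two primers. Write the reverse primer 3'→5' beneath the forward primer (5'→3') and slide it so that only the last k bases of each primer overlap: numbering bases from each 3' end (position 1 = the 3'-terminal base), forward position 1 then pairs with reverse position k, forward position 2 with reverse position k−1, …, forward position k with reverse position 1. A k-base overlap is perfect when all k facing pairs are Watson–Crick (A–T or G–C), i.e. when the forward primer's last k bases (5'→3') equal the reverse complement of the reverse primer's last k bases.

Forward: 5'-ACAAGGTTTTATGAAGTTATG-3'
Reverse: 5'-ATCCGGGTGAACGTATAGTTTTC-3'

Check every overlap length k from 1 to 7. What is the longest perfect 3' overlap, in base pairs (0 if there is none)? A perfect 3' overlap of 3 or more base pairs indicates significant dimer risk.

Longest perfect overlap: 1 complementary base pair; below the dimer-risk threshold (threshold 3).

Last 7 bases (5'→3') — forward …AGTTATG, reverse …AGTTTTC.
Reverse complement of the reverse primer's last 7 bases: GAAAACT; its first k bases are the reverse complement of the reverse primer's last k bases, so a perfect k-base overlap needs the forward primer's last k bases to equal them.
Comparing (forward last k vs required): k=1: G vs G ✓; k=2: TG vs GA ✗; k=3: ATG vs GAA ✗; k=4: TATG vs GAAA ✗; k=5: TTATG vs GAAAA ✗; k=6: GTTATG vs GAAAAC ✗; k=7: AGTTATG vs GAAAACT ✗.
Only k = 1 is perfect, so the longest perfect 3' overlap is 1.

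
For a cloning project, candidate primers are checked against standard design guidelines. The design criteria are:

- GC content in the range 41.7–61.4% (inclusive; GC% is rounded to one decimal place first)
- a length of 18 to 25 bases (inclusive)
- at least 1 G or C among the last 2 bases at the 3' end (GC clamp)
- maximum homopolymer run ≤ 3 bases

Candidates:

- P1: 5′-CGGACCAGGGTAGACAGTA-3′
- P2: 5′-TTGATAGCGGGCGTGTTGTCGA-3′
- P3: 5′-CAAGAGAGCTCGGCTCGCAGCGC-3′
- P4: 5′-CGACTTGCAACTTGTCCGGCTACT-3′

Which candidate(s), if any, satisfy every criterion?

P2 and P4.

P1 (19 nt, A=6 T=2 G=7 C=4): GC 11/19 = 57.9% ✓; length 19 ✓; 3' end TA has 0 G/C, need ≥1 ✗; longest run = 3 ✓ — fails.
P2 (22 nt, A=3 T=7 G=9 C=3): GC 12/22 = 54.5% ✓; length 22 ✓; 3' end GA has 1 G/C ✓; longest run = 3 ✓ — passes.
P3 (23 nt, A=5 T=2 G=8 C=8): GC 16/23 = 69.6%, outside 41.7–61.4% ✗; length 23 ✓; 3' end GC has 2 G/C ✓; longest run = 2 ✓ — fails.
P4 (24 nt, A=4 T=7 G=5 C=8): GC 13/24 = 54.2% ✓; length 24 ✓; 3' end CT has 1 G/C ✓; longest run = 2 ✓ — passes.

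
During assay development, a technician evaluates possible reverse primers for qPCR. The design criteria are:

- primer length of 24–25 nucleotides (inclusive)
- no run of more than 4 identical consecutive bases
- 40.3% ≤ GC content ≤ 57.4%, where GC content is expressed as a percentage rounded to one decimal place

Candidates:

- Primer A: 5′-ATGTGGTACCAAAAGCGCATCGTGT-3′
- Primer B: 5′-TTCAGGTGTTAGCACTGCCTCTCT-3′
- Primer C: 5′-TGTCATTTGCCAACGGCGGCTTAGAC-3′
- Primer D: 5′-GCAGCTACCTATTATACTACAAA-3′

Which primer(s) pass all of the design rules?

Primer A (25 nt, A=7 T=6 G=7 C=5): length 25 ✓; longest run = 4 ✓; GC 12/25 = 48.0% ✓ — passes.
Primer B (24 nt, A=3 T=9 G=5 C=7): length 24 ✓; longest run = 2 ✓; GC 12/24 = 50.0% ✓ — passes.
Primer C (26 nt, A=5 T=7 G=7 C=7): length 26, outside 24–25 ✗; longest run = 3 ✓; GC 14/26 = 53.8% ✓ — fails.
Primer D (23 nt, A=9 T=6 G=2 C=6): length 23, outside 24–25 ✗; longest run = 3 ✓; GC 8/23 = 34.8%, outside 40.3–57.4% ✗ — fails.

Primer A and Primer B.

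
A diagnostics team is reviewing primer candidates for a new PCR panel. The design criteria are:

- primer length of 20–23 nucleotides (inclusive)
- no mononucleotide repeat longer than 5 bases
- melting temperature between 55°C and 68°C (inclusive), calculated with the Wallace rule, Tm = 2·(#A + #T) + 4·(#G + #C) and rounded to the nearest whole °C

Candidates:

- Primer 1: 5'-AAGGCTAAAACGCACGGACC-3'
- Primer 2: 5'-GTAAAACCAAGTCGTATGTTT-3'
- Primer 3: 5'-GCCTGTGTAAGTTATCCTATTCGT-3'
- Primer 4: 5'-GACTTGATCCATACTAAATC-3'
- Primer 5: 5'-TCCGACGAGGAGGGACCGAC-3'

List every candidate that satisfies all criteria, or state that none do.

Primer 1 (20 nt, A=8 T=1 G=5 C=6): length 20 ✓; longest run = 4 ✓; Tm = 2·9 + 4·11 = 62°C ✓ — passes.
Primer 2 (21 nt, A=7 T=7 G=4 C=3): length 21 ✓; longest run = 4 ✓; Tm = 2·14 + 4·7 = 56°C ✓ — passes.
Primer 3 (24 nt, A=4 T=10 G=5 C=5): length 24, outside 20–23 ✗; longest run = 2 ✓; Tm = 2·14 + 4·10 = 68°C ✓ — fails.
Primer 4 (20 nt, A=7 T=6 G=2 C=5): length 20 ✓; longest run = 3 ✓; Tm = 2·13 + 4·7 = 54°C, outside 55–68°C ✗ — fails.
Primer 5 (20 nt, A=5 T=1 G=8 C=6): length 20 ✓; longest run = 3 ✓; Tm = 2·6 + 4·14 = 68°C ✓ — passes.

Primer 1, Primer 2 and Primer 5.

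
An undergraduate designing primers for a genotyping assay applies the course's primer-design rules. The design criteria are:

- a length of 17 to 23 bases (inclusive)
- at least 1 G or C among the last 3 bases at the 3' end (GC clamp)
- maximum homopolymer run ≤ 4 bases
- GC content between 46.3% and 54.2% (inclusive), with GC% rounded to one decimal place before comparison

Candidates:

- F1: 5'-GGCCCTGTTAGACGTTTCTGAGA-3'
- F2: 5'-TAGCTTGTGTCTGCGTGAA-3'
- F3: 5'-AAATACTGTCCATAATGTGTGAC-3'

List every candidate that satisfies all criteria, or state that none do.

F1 and F2.

F1 (23 nt, A=4 T=7 G=7 C=5): length 23 ✓; 3' end AGA has 1 G/C ✓; longest run = 3 ✓; GC 12/23 = 52.2% ✓ — passes.
F2 (19 nt, A=3 T=7 G=6 C=3): length 19 ✓; 3' end GAA has 1 G/C ✓; longest run = 2 ✓; GC 9/19 = 47.4% ✓ — passes.
F3 (23 nt, A=8 T=7 G=4 C=4): length 23 ✓; 3' end GAC has 2 G/C ✓; longest run = 3 ✓; GC 8/23 = 34.8%, outside 46.3–54.2% ✗ — fails.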